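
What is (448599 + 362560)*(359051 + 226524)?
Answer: 474994431425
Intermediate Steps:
(448599 + 362560)*(359051 + 226524) = 811159*585575 = 474994431425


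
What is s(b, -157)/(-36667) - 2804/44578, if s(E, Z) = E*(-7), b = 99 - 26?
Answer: -40017455/817270763 ≈ -0.048965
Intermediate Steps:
b = 73
s(E, Z) = -7*E
s(b, -157)/(-36667) - 2804/44578 = -7*73/(-36667) - 2804/44578 = -511*(-1/36667) - 2804*1/44578 = 511/36667 - 1402/22289 = -40017455/817270763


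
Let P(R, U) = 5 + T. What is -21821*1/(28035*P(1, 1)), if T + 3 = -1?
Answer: -21821/28035 ≈ -0.77835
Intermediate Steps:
T = -4 (T = -3 - 1 = -4)
P(R, U) = 1 (P(R, U) = 5 - 4 = 1)
-21821*1/(28035*P(1, 1)) = -21821/((1*(-9))*(-3115)) = -21821/((-9*(-3115))) = -21821/28035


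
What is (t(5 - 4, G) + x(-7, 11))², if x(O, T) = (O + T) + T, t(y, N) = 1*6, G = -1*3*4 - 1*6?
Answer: 441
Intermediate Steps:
G = -18 (G = -3*4 - 6 = -12 - 6 = -18)
t(y, N) = 6
x(O, T) = O + 2*T
(t(5 - 4, G) + x(-7, 11))² = (6 + (-7 + 2*11))² = (6 + (-7 + 22))² = (6 + 15)² = 21² = 441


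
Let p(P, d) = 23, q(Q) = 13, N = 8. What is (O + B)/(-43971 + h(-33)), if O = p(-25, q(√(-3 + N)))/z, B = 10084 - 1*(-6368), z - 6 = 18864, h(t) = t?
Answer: -310449263/830355480 ≈ -0.37388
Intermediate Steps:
z = 18870 (z = 6 + 18864 = 18870)
B = 16452 (B = 10084 + 6368 = 16452)
O = 23/18870 ≈ 0.0012189
(O + B)/(-43971 + h(-33)) = (23/18870 + 16452)/(-43971 - 33) = (310449263/18870)/(-44004) = (310449263/18870)*(-1/44004) = -310449263/830355480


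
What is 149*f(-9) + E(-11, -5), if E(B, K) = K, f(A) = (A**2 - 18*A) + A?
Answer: 34861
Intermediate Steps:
f(A) = A**2 - 17*A
149*f(-9) + E(-11, -5) = 149*(-9*(-17 - 9)) - 5 = 149*(-9*(-26)) - 5 = 149*234 - 5 = 34866 - 5 = 34861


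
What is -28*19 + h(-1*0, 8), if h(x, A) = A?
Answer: -524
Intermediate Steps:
-28*19 + h(-1*0, 8) = -28*19 + 8 = -532 + 8 = -524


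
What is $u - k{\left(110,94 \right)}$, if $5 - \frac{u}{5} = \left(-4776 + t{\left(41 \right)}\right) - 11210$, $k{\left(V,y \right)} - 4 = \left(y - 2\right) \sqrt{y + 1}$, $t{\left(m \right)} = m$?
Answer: $79746 - 92 \sqrt{95} \approx 78849.0$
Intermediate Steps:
$k{\left(V,y \right)} = 4 + \sqrt{1 + y} \left(-2 + y\right)$ ($k{\left(V,y \right)} = 4 + \left(y - 2\right) \sqrt{y + 1} = 4 + \left(-2 + y\right) \sqrt{1 + y} = 4 + \sqrt{1 + y} \left(-2 + y\right)$)
$u = 79750$ ($u = 25 - 5 \left(\left(-4776 + 41\right) - 11210\right) = 25 - 5 \left(-4735 - 11210\right) = 25 - -79725 = 25 + 79725 = 79750$)
$u - k{\left(110,94 \right)} = 79750 - \left(4 - 2 \sqrt{1 + 94} + 94 \sqrt{1 + 94}\right) = 79750 - \left(4 - 2 \sqrt{95} + 94 \sqrt{95}\right) = 79750 - \left(4 + 92 \sqrt{95}\right) = 79746 - 92 \sqrt{95}$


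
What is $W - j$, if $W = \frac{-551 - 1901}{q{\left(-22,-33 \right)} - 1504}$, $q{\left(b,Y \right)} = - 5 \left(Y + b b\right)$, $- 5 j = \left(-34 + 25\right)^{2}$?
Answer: $\frac{316739}{18795} \approx 16.852$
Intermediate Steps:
$j = - \frac{81}{5}$ ($j = - \frac{\left(-34 + 25\right)^{2}}{5} = - \frac{\left(-9\right)^{2}}{5} = \left(- \frac{1}{5}\right) 81 = - \frac{81}{5} \approx -16.2$)
$q{\left(b,Y \right)} = - 5 Y - 5 b^{2}$ ($q{\left(b,Y \right)} = - 5 \left(Y + b^{2}\right) = - 5 Y - 5 b^{2}$)
$W = \frac{2452}{3759}$ ($W = \frac{-551 - 1901}{\left(\left(-5\right) \left(-33\right) - 5 \left(-22\right)^{2}\right) - 1504} = - \frac{2452}{\left(165 - 2420\right) - 1504} = - \frac{2452}{-2255 - 1504} = - \frac{2452}{-3759} = \left(-2452\right) \left(- \frac{1}{3759}\right) = \frac{2452}{3759} \approx 0.6523$)
$W - j = \frac{2452}{3759} - - \frac{81}{5} = \frac{2452}{3759} + \frac{81}{5} = \frac{316739}{18795}$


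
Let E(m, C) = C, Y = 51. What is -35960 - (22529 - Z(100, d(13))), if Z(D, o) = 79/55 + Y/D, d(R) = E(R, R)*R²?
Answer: -64335759/1100 ≈ -58487.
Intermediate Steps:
d(R) = R³ (d(R) = R*R² = R³)
Z(D, o) = 79/55 + 51/D
-35960 - (22529 - Z(100, d(13))) = -35960 - (22529 - (79/55 + 51/100)) = -35960 - (22529 - 1*2141/1100) = -35960 - (22529 - 2141/1100) = -35960 - 1*24779759/1100 = -35960 - 24779759/1100 = -64335759/1100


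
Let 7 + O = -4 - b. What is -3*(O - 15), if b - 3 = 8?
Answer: 111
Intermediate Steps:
b = 11 (b = 3 + 8 = 11)
O = -22 (O = -7 + (-4 - 1*11) = -7 + (-4 - 11) = -7 - 15 = -22)
-3*(O - 15) = -3*(-22 - 15) = -3*(-37) = 111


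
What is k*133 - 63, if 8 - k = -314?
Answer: 42763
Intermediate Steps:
k = 322 (k = 8 - 1*(-314) = 8 + 314 = 322)
k*133 - 63 = 322*133 - 63 = 42826 - 63 = 42763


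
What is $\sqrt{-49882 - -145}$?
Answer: $i \sqrt{49737} \approx 223.02 i$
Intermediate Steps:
$\sqrt{-49882 - -145} = \sqrt{-49882 + 145} = \sqrt{-49737} = i \sqrt{49737}$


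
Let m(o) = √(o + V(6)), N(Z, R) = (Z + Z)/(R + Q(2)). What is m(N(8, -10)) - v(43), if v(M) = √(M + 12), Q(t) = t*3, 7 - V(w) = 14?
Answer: -√55 + I*√11 ≈ -7.4162 + 3.3166*I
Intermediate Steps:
V(w) = -7 (V(w) = 7 - 1*14 = 7 - 14 = -7)
Q(t) = 3*t
v(M) = √(12 + M)
N(Z, R) = 2*Z/(6 + R) (N(Z, R) = (Z + Z)/(R + 3*2) = (2*Z)/(R + 6) = (2*Z)/(6 + R) = 2*Z/(6 + R))
m(o) = √(-7 + o) (m(o) = √(o - 7) = √(-7 + o))
m(N(8, -10)) - v(43) = √(-7 + 2*8/(6 - 10)) - √(12 + 43) = √(-7 + 2*8/(-4)) - √55 = √(-7 + 2*8*(-¼)) - √55 = √(-7 - 4) - √55 = √(-11) - √55 = I*√11 - √55 = -√55 + I*√11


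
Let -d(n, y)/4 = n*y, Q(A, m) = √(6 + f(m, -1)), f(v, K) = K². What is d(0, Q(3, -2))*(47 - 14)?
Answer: 0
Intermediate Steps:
Q(A, m) = √7 (Q(A, m) = √(6 + (-1)²) = √(6 + 1) = √7)
d(n, y) = -4*n*y
d(0, Q(3, -2))*(47 - 14) = (-4*0*√7)*(47 - 14) = 0*33 = 0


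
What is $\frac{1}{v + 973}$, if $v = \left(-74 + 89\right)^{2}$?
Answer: $\frac{1}{1198} \approx 0.00083472$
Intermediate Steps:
$v = 225$ ($v = 15^{2} = 225$)
$\frac{1}{v + 973} = \frac{1}{225 + 973} = \frac{1}{1198}$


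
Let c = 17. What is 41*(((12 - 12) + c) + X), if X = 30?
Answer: 1927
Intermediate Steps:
41*(((12 - 12) + c) + X) = 41*(((12 - 12) + 17) + 30) = 41*((0 + 17) + 30) = 41*(17 + 30) = 41*47 = 1927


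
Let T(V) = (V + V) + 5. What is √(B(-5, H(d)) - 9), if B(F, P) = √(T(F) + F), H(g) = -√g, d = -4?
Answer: √(-9 + I*√10) ≈ 0.51932 + 3.0446*I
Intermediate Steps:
T(V) = 5 + 2*V (T(V) = 2*V + 5 = 5 + 2*V)
B(F, P) = √(5 + 3*F) (B(F, P) = √((5 + 2*F) + F) = √(5 + 3*F))
√(B(-5, H(d)) - 9) = √(√(5 + 3*(-5)) - 9) = √(√(5 - 15) - 9) = √(√(-10) - 9) = √(I*√10 - 9) = √(-9 + I*√10)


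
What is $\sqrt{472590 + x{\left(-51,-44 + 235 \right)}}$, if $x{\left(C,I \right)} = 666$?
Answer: $6 \sqrt{13146} \approx 687.94$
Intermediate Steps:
$\sqrt{472590 + x{\left(-51,-44 + 235 \right)}} = \sqrt{472590 + 666} = \sqrt{473256} = 6 \sqrt{13146}$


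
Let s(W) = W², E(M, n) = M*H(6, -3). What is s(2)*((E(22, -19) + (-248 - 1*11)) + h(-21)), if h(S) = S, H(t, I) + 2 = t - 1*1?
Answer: -856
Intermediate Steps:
H(t, I) = -3 + t (H(t, I) = -2 + (t - 1*1) = -2 + (t - 1) = -2 + (-1 + t) = -3 + t)
E(M, n) = 3*M (E(M, n) = M*(-3 + 6) = M*3 = 3*M)
s(2)*((E(22, -19) + (-248 - 1*11)) + h(-21)) = 2²*((3*22 + (-248 - 1*11)) - 21) = 4*((66 + (-248 - 11)) - 21) = 4*((66 - 259) - 21) = 4*(-193 - 21) = 4*(-214) = -856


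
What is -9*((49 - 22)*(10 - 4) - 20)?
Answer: -1278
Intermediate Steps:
-9*((49 - 22)*(10 - 4) - 20) = -9*(27*6 - 20) = -9*(162 - 20) = -9*142 = -1278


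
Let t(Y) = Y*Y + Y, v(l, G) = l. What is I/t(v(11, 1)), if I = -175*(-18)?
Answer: 525/22 ≈ 23.864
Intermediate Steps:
t(Y) = Y + Y² (t(Y) = Y² + Y = Y + Y²)
I = 3150
I/t(v(11, 1)) = 3150/((11*(1 + 11))) = 3150/((11*12)) = 3150/132 = 3150*(1/132) = 525/22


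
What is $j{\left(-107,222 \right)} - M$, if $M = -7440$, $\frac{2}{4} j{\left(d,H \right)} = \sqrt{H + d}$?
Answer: $7440 + 2 \sqrt{115} \approx 7461.4$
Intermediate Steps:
$j{\left(d,H \right)} = 2 \sqrt{H + d}$
$j{\left(-107,222 \right)} - M = 2 \sqrt{222 - 107} - -7440 = 2 \sqrt{115} + 7440 = 7440 + 2 \sqrt{115}$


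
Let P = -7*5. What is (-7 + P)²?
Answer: 1764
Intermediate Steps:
P = -35
(-7 + P)² = (-7 - 35)² = (-42)² = 1764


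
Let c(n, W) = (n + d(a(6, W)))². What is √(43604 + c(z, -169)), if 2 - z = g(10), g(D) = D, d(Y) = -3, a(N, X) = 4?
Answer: 5*√1749 ≈ 209.11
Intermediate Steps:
z = -8 (z = 2 - 1*10 = 2 - 10 = -8)
c(n, W) = (-3 + n)² (c(n, W) = (n - 3)² = (-3 + n)²)
√(43604 + c(z, -169)) = √(43604 + (-3 - 8)²) = √(43604 + (-11)²) = √(43604 + 121) = √43725 = 5*√1749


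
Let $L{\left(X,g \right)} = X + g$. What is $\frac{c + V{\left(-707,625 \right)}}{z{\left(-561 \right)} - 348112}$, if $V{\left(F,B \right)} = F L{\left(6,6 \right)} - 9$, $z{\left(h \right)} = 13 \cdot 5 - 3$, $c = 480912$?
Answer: $- \frac{472419}{348050} \approx -1.3573$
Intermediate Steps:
$z{\left(h \right)} = 62$ ($z{\left(h \right)} = 65 - 3 = 62$)
$V{\left(F,B \right)} = -9 + 12 F$ ($V{\left(F,B \right)} = F \left(6 + 6\right) - 9 = F 12 - 9 = 12 F - 9 = -9 + 12 F$)
$\frac{c + V{\left(-707,625 \right)}}{z{\left(-561 \right)} - 348112} = \frac{480912 + \left(-9 + 12 \left(-707\right)\right)}{62 - 348112} = \frac{480912 - 8493}{-348050} = \left(480912 - 8493\right) \left(- \frac{1}{348050}\right) = 472419 \left(- \frac{1}{348050}\right) = - \frac{472419}{348050}$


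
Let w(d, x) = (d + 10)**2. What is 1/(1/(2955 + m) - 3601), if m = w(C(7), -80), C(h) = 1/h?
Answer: -149836/539559387 ≈ -0.00027770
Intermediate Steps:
w(d, x) = (10 + d)**2
m = 5041/49 (m = (10 + 1/7)**2 = (71/7)**2 = 5041/49 ≈ 102.88)
1/(1/(2955 + m) - 3601) = 1/(1/(2955 + 5041/49) - 3601) = 1/(1/(149836/49) - 3601) = 1/(49/149836 - 3601) = 1/(-539559387/149836) = -149836/539559387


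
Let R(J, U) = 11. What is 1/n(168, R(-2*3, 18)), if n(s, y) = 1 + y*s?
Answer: 1/1849 ≈ 0.00054083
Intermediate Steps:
n(s, y) = 1 + s*y
1/n(168, R(-2*3, 18)) = 1/(1 + 168*11) = 1/(1 + 1848) = 1/1849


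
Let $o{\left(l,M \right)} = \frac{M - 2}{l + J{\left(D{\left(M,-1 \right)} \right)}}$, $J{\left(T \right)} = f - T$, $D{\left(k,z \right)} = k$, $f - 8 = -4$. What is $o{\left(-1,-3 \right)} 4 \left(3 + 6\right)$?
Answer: $-30$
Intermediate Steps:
$f = 4$ ($f = 8 - 4 = 4$)
$J{\left(T \right)} = 4 - T$
$o{\left(l,M \right)} = \frac{-2 + M}{4 + l - M}$ ($o{\left(l,M \right)} = \frac{M - 2}{l - \left(-4 + M\right)} = \frac{-2 + M}{4 + l - M}$)
$o{\left(-1,-3 \right)} 4 \left(3 + 6\right) = \frac{-2 - 3}{4 - 1 - -3} \cdot 4 \left(3 + 6\right) = \frac{1}{4 - 1 + 3} \left(-5\right) 4 \cdot 9 = \frac{1}{6} \left(-5\right) 36 = \left(- \frac{5}{6}\right) 36 = -30$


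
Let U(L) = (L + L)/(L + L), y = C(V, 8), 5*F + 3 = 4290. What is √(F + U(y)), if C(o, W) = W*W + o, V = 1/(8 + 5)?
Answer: 2*√5365/5 ≈ 29.298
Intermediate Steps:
V = 1/13 ≈ 0.076923
F = 4287/5 (F = -⅗ + (⅕)*4290 = -⅗ + 858 = 4287/5 ≈ 857.40)
C(o, W) = o + W² (C(o, W) = W² + o = o + W²)
y = 833/13 (y = 1/13 + 8² = 1/13 + 64 = 833/13 ≈ 64.077)
U(L) = 1 (U(L) = (2*L)/((2*L)) = (2*L)*(1/(2*L)) = 1)
√(F + U(y)) = √(4287/5 + 1) = √(4292/5) = 2*√5365/5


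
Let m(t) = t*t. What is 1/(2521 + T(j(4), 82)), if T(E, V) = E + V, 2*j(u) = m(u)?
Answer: 1/2611 ≈ 0.00038300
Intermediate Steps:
m(t) = t²
j(u) = u²/2
1/(2521 + T(j(4), 82)) = 1/(2521 + ((½)*4² + 82)) = 1/(2521 + ((½)*16 + 82)) = 1/(2521 + (8 + 82)) = 1/(2521 + 90) = 1/2611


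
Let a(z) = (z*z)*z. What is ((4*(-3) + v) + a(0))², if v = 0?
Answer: 144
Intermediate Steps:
a(z) = z³ (a(z) = z²*z = z³)
((4*(-3) + v) + a(0))² = ((4*(-3) + 0) + 0³)² = ((-12 + 0) + 0)² = (-12 + 0)² = (-12)² = 144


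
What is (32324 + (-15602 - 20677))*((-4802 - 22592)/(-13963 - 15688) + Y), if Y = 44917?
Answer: -5267511682755/29651 ≈ -1.7765e+8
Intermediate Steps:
(32324 + (-15602 - 20677))*((-4802 - 22592)/(-13963 - 15688) + Y) = (32324 + (-15602 - 20677))*((-4802 - 22592)/(-13963 - 15688) + 44917) = (32324 - 36279)*(-27394/(-29651) + 44917) = -3955*(-27394*(-1/29651) + 44917) = -3955*(27394/29651 + 44917) = -3955*1331861361/29651 = -5267511682755/29651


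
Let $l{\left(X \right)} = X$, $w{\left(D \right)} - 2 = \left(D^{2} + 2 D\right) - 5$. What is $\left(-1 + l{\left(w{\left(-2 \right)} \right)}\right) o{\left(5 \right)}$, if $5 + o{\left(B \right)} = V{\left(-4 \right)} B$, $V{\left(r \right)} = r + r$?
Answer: $180$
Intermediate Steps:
$V{\left(r \right)} = 2 r$
$w{\left(D \right)} = -3 + D^{2} + 2 D$ ($w{\left(D \right)} = 2 - \left(5 - D^{2} - 2 D\right) = 2 + \left(-5 + D^{2} + 2 D\right) = -3 + D^{2} + 2 D$)
$o{\left(B \right)} = -5 - 8 B$ ($o{\left(B \right)} = -5 + 2 \left(-4\right) B = -5 - 8 B$)
$\left(-1 + l{\left(w{\left(-2 \right)} \right)}\right) o{\left(5 \right)} = \left(-1 + \left(-3 + \left(-2\right)^{2} + 2 \left(-2\right)\right)\right) \left(-5 - 40\right) = \left(-1 - 3\right) \left(-5 - 40\right) = \left(-1 - 3\right) \left(-45\right) = \left(-4\right) \left(-45\right) = 180$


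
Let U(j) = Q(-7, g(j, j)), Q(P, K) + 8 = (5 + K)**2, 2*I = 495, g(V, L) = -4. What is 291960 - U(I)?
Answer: 291967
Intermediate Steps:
I = 495/2 (I = (1/2)*495 = 495/2 ≈ 247.50)
Q(P, K) = -8 + (5 + K)**2
U(j) = -7 (U(j) = -8 + (5 - 4)**2 = -8 + 1**2 = -8 + 1 = -7)
291960 - U(I) = 291960 - 1*(-7) = 291960 + 7 = 291967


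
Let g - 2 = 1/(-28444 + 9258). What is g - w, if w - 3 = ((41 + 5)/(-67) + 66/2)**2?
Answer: -90015229293/86125954 ≈ -1045.2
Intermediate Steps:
w = 4700692/4489 (w = 3 + ((41 + 5)/(-67) + 66/2)**2 = 3 + (46*(-1/67) + 66*(1/2))**2 = 3 + (-46/67 + 33)**2 = 3 + (2165/67)**2 = 3 + 4687225/4489 = 4700692/4489 ≈ 1047.2)
g = 38371/19186 (g = 2 + 1/(-28444 + 9258) = 2 + 1/(-19186) = 2 - 1/19186 = 38371/19186 ≈ 1.9999)
g - w = 38371/19186 - 1*4700692/4489 = 38371/19186 - 4700692/4489 = -90015229293/86125954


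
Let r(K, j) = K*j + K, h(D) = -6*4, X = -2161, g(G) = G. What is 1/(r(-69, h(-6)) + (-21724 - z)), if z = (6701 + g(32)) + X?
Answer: -1/24709 ≈ -4.0471e-5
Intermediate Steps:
h(D) = -24
z = 4572 (z = (6701 + 32) - 2161 = 6733 - 2161 = 4572)
r(K, j) = K + K*j
1/(r(-69, h(-6)) + (-21724 - z)) = 1/(-69*(1 - 24) + (-21724 - 1*4572)) = 1/(-69*(-23) + (-21724 - 4572)) = 1/(1587 - 26296) = 1/(-24709) = -1/24709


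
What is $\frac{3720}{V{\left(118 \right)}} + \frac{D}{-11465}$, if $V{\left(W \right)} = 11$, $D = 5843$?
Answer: $\frac{42585527}{126115} \approx 337.67$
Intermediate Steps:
$\frac{3720}{V{\left(118 \right)}} + \frac{D}{-11465} = \frac{3720}{11} + \frac{5843}{-11465} = 3720 \cdot \frac{1}{11} + 5843 \left(- \frac{1}{11465}\right) = \frac{3720}{11} - \frac{5843}{11465} = \frac{42585527}{126115}$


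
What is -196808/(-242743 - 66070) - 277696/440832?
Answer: 15673897/2127103944 ≈ 0.0073687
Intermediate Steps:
-196808/(-242743 - 66070) - 277696/440832 = -196808/(-308813) - 277696*1/440832 = -196808*(-1/308813) - 4339/6888 = 196808/308813 - 4339/6888 = 15673897/2127103944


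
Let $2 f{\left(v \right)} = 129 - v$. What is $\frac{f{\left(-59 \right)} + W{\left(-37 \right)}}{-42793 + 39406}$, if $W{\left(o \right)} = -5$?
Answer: $- \frac{89}{3387} \approx -0.026277$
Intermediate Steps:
$f{\left(v \right)} = \frac{129}{2} - \frac{v}{2}$ ($f{\left(v \right)} = \frac{129 - v}{2} = \frac{129}{2} - \frac{v}{2}$)
$\frac{f{\left(-59 \right)} + W{\left(-37 \right)}}{-42793 + 39406} = \frac{\left(\frac{129}{2} - - \frac{59}{2}\right) - 5}{-42793 + 39406} = \frac{\left(\frac{129}{2} + \frac{59}{2}\right) - 5}{-3387} = \left(94 - 5\right) \left(- \frac{1}{3387}\right) = 89 \left(- \frac{1}{3387}\right) = - \frac{89}{3387}$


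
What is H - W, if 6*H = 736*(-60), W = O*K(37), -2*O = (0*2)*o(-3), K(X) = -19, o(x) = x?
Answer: -7360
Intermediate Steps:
O = 0 (O = -0*2*(-3)/2 = -0*(-3) = -½*0 = 0)
W = 0 (W = 0*(-19) = 0)
H = -7360 (H = (736*(-60))/6 = (⅙)*(-44160) = -7360)
H - W = -7360 - 1*0 = -7360 + 0 = -7360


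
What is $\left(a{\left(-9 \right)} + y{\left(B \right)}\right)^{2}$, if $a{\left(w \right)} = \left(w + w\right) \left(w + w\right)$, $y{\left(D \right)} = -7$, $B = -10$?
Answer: $100489$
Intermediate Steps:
$a{\left(w \right)} = 4 w^{2}$ ($a{\left(w \right)} = 2 w 2 w = 4 w^{2}$)
$\left(a{\left(-9 \right)} + y{\left(B \right)}\right)^{2} = \left(4 \left(-9\right)^{2} - 7\right)^{2} = \left(4 \cdot 81 - 7\right)^{2} = \left(324 - 7\right)^{2} = 317^{2} = 100489$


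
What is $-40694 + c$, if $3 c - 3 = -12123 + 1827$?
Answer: $-44125$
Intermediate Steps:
$c = -3431$ ($c = 1 + \frac{-12123 + 1827}{3} = 1 + \frac{1}{3} \left(-10296\right) = 1 - 3432 = -3431$)
$-40694 + c = -40694 - 3431 = -44125$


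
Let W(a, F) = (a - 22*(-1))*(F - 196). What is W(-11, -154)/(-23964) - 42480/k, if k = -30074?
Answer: 283443905/180173334 ≈ 1.5732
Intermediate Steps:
W(a, F) = (-196 + F)*(22 + a) (W(a, F) = (a + 22)*(-196 + F) = (22 + a)*(-196 + F) = (-196 + F)*(22 + a))
W(-11, -154)/(-23964) - 42480/k = (-4312 - 196*(-11) + 22*(-154) - 154*(-11))/(-23964) - 42480/(-30074) = (-4312 + 2156 - 3388 + 1694)*(-1/23964) - 42480*(-1/30074) = -3850*(-1/23964) + 21240/15037 = 1925/11982 + 21240/15037 = 283443905/180173334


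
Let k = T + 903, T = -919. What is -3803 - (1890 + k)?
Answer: -5677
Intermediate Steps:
k = -16 (k = -919 + 903 = -16)
-3803 - (1890 + k) = -3803 - (1890 - 16) = -3803 - 1*1874 = -3803 - 1874 = -5677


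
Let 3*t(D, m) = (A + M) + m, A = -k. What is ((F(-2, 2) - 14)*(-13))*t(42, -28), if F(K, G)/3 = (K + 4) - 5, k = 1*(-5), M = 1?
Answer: -6578/3 ≈ -2192.7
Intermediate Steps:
k = -5
A = 5 (A = -1*(-5) = 5)
F(K, G) = -3 + 3*K (F(K, G) = 3*((K + 4) - 5) = 3*((4 + K) - 5) = 3*(-1 + K) = -3 + 3*K)
t(D, m) = 2 + m/3 (t(D, m) = ((5 + 1) + m)/3 = (6 + m)/3 = 2 + m/3)
((F(-2, 2) - 14)*(-13))*t(42, -28) = (((-3 + 3*(-2)) - 14)*(-13))*(2 + (1/3)*(-28)) = (((-3 - 6) - 14)*(-13))*(2 - 28/3) = ((-9 - 14)*(-13))*(-22/3) = -23*(-13)*(-22/3) = 299*(-22/3) = -6578/3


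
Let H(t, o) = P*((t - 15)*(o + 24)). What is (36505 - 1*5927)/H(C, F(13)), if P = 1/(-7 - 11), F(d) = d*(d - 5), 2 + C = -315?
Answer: 137601/10624 ≈ 12.952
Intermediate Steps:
C = -317 (C = -2 - 315 = -317)
F(d) = d*(-5 + d)
P = -1/18 (P = 1/(-18) = -1/18 ≈ -0.055556)
H(t, o) = -(-15 + t)*(24 + o)/18 (H(t, o) = -(t - 15)*(o + 24)/18 = -(-15 + t)*(24 + o)/18)
(36505 - 1*5927)/H(C, F(13)) = (36505 - 1*5927)/(20 - 4/3*(-317) + 5*(13*(-5 + 13))/6 - 1/18*13*(-5 + 13)*(-317)) = (36505 - 5927)/(20 + 1268/3 + 5*(13*8)/6 - 1/18*13*8*(-317)) = 30578/(20 + 1268/3 + (⅚)*104 - 1/18*104*(-317)) = 30578/(20 + 1268/3 + 260/3 + 16484/9) = 30578/(21248/9) = 30578*(9/21248) = 137601/10624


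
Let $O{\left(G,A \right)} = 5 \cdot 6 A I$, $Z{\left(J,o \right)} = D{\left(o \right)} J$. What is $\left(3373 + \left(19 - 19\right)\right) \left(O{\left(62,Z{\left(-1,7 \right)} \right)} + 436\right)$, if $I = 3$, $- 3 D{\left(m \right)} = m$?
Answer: $2178958$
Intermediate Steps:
$D{\left(m \right)} = - \frac{m}{3}$
$Z{\left(J,o \right)} = - \frac{J o}{3}$ ($Z{\left(J,o \right)} = - \frac{o}{3} J = - \frac{J o}{3}$)
$O{\left(G,A \right)} = 90 A$ ($O{\left(G,A \right)} = 5 \cdot 6 A 3 = 30 A 3 = 90 A$)
$\left(3373 + \left(19 - 19\right)\right) \left(O{\left(62,Z{\left(-1,7 \right)} \right)} + 436\right) = \left(3373 + \left(19 - 19\right)\right) \left(90 \left(\left(- \frac{1}{3}\right) \left(-1\right) 7\right) + 436\right) = \left(3373 + \left(19 - 19\right)\right) \left(90 \cdot \frac{7}{3} + 436\right) = \left(3373 + 0\right) \left(210 + 436\right) = 3373 \cdot 646 = 2178958$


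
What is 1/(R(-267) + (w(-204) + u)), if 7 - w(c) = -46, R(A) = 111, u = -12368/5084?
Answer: 1271/205352 ≈ 0.0061894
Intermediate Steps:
u = -3092/1271 (u = -12368*1/5084 = -3092/1271 ≈ -2.4327)
w(c) = 53 (w(c) = 7 - 1*(-46) = 7 + 46 = 53)
1/(R(-267) + (w(-204) + u)) = 1/(111 + (53 - 3092/1271)) = 1/(111 + 64271/1271) = 1/(205352/1271) = 1271/205352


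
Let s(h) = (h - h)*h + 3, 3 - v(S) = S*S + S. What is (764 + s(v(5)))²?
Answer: 588289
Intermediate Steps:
v(S) = 3 - S - S² (v(S) = 3 - (S*S + S) = 3 - (S² + S) = 3 - (S + S²) = 3 + (-S - S²) = 3 - S - S²)
s(h) = 3 (s(h) = 0*h + 3 = 0 + 3 = 3)
(764 + s(v(5)))² = (764 + 3)² = 767² = 588289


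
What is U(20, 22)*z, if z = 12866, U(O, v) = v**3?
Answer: 136997168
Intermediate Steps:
U(20, 22)*z = 22**3*12866 = 10648*12866 = 136997168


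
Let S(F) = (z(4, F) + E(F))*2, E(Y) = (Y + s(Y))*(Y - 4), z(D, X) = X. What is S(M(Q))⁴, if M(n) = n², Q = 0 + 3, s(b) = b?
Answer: 1536953616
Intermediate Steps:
Q = 3
E(Y) = 2*Y*(-4 + Y) (E(Y) = (Y + Y)*(Y - 4) = (2*Y)*(-4 + Y) = 2*Y*(-4 + Y))
S(F) = 2*F + 4*F*(-4 + F) (S(F) = (F + 2*F*(-4 + F))*2 = 2*F + 4*F*(-4 + F))
S(M(Q))⁴ = (2*3²*(-7 + 2*3²))⁴ = (2*9*(-7 + 2*9))⁴ = (2*9*(-7 + 18))⁴ = (2*9*11)⁴ = 198⁴ = 1536953616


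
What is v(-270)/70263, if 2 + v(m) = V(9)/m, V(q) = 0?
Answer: -2/70263 ≈ -2.8464e-5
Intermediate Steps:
v(m) = -2 (v(m) = -2 + 0/m = -2 + 0 = -2)
v(-270)/70263 = -2/70263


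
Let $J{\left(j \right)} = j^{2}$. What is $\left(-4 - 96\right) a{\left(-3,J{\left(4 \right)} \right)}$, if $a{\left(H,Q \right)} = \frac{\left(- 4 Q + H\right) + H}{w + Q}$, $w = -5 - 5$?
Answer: $\frac{3500}{3} \approx 1166.7$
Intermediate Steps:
$w = -10$ ($w = -5 + \left(-5 + 0\right) = -5 - 5 = -10$)
$a{\left(H,Q \right)} = \frac{- 4 Q + 2 H}{-10 + Q}$ ($a{\left(H,Q \right)} = \frac{\left(- 4 Q + H\right) + H}{-10 + Q} = \frac{\left(H - 4 Q\right) + H}{-10 + Q} = \frac{- 4 Q + 2 H}{-10 + Q}$)
$\left(-4 - 96\right) a{\left(-3,J{\left(4 \right)} \right)} = \left(-4 - 96\right) \frac{2 \left(-3 - 2 \cdot 4^{2}\right)}{-10 + 4^{2}} = \left(-4 - 96\right) \frac{2 \left(-3 - 32\right)}{-10 + 16} = - 100 \frac{2 \left(-3 - 32\right)}{6} = - 100 \cdot 2 \cdot \frac{1}{6} \left(-35\right) = \left(-100\right) \left(- \frac{35}{3}\right) = \frac{3500}{3}$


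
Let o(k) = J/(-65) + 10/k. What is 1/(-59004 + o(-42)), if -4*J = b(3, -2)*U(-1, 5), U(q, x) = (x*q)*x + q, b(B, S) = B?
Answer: -210/12390953 ≈ -1.6948e-5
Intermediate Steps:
U(q, x) = q + q*x**2 (U(q, x) = (q*x)*x + q = q*x**2 + q = q + q*x**2)
J = 39/2 (J = -3*(-(1 + 5**2))/4 = -3*(-(1 + 25))/4 = -3*(-1*26)/4 = -3*(-26)/4 = -1/4*(-78) = 39/2 ≈ 19.500)
o(k) = -3/10 + 10/k (o(k) = (39/2)/(-65) + 10/k = (39/2)*(-1/65) + 10/k = -3/10 + 10/k)
1/(-59004 + o(-42)) = 1/(-59004 + (-3/10 + 10/(-42))) = 1/(-59004 + (-3/10 + 10*(-1/42))) = 1/(-59004 + (-3/10 - 5/21)) = 1/(-59004 - 113/210) = 1/(-12390953/210) = -210/12390953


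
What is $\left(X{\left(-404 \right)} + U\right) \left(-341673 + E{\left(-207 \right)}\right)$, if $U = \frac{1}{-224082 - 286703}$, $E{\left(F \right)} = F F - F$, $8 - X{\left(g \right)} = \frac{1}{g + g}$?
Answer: $- \frac{89645480818899}{37519480} \approx -2.3893 \cdot 10^{6}$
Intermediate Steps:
$X{\left(g \right)} = 8 - \frac{1}{2 g}$ ($X{\left(g \right)} = 8 - \frac{1}{g + g} = 8 - \frac{1}{2 g}$)
$E{\left(F \right)} = F^{2} - F$
$U = - \frac{1}{510785}$ ($U = \frac{1}{-510785} = - \frac{1}{510785} \approx -1.9578 \cdot 10^{-6}$)
$\left(X{\left(-404 \right)} + U\right) \left(-341673 + E{\left(-207 \right)}\right) = \left(\left(8 - \frac{1}{2 \left(-404\right)}\right) - \frac{1}{510785}\right) \left(-341673 - 207 \left(-1 - 207\right)\right) = \left(\left(8 - - \frac{1}{808}\right) - \frac{1}{510785}\right) \left(-341673 - -43056\right) = \left(\left(8 + \frac{1}{808}\right) - \frac{1}{510785}\right) \left(-341673 + 43056\right) = \left(\frac{6465}{808} - \frac{1}{510785}\right) \left(-298617\right) = \frac{3302224217}{412714280} \left(-298617\right) = - \frac{89645480818899}{37519480}$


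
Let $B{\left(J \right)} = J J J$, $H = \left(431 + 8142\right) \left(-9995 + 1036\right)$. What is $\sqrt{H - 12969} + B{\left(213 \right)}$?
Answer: $9663597 + 14 i \sqrt{391931} \approx 9.6636 \cdot 10^{6} + 8764.6 i$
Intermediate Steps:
$H = -76805507$ ($H = 8573 \left(-8959\right) = -76805507$)
$B{\left(J \right)} = J^{3}$ ($B{\left(J \right)} = J^{2} J = J^{3}$)
$\sqrt{H - 12969} + B{\left(213 \right)} = \sqrt{-76805507 - 12969} + 213^{3} = \sqrt{-76818476} + 9663597 = 14 i \sqrt{391931} + 9663597 = 9663597 + 14 i \sqrt{391931}$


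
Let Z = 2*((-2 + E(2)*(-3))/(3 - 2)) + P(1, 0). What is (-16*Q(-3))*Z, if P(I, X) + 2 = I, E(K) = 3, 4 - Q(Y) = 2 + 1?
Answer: 368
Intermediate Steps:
Q(Y) = 1 (Q(Y) = 4 - (2 + 1) = 4 - 1*3 = 4 - 3 = 1)
P(I, X) = -2 + I
Z = -23 (Z = 2*((-2 + 3*(-3))/(3 - 2)) + (-2 + 1) = 2*((-2 - 9)/1) - 1 = 2*(-11*1) - 1 = 2*(-11) - 1 = -22 - 1 = -23)
(-16*Q(-3))*Z = -16*1*(-23) = -16*(-23) = 368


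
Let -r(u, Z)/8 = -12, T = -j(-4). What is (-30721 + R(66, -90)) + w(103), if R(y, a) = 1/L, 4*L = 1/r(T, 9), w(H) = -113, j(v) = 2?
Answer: -30450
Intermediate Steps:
T = -2 (T = -1*2 = -2)
r(u, Z) = 96 (r(u, Z) = -8*(-12) = 96)
L = 1/384 (L = (1/4)/96 = (1/4)*(1/96) = 1/384 ≈ 0.0026042)
R(y, a) = 384 (R(y, a) = 1/(1/384) = 384)
(-30721 + R(66, -90)) + w(103) = (-30721 + 384) - 113 = -30337 - 113 = -30450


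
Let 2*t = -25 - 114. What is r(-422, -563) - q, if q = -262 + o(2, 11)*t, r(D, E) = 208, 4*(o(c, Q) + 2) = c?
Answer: 1463/4 ≈ 365.75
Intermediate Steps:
o(c, Q) = -2 + c/4
t = -139/2 (t = (-25 - 114)/2 = (1/2)*(-139) = -139/2 ≈ -69.500)
q = -631/4 (q = -262 + (-2 + (1/4)*2)*(-139/2) = -262 + (-2 + 1/2)*(-139/2) = -262 - 3/2*(-139/2) = -262 + 417/4 = -631/4 ≈ -157.75)
r(-422, -563) - q = 208 - 1*(-631/4) = 208 + 631/4 = 1463/4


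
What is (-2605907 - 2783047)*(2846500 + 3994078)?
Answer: -36863560175412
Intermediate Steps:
(-2605907 - 2783047)*(2846500 + 3994078) = -5388954*6840578 = -36863560175412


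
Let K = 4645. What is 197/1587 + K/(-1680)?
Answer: -156459/59248 ≈ -2.6407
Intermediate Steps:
197/1587 + K/(-1680) = 197/1587 + 4645/(-1680) = 197*(1/1587) + 4645*(-1/1680) = 197/1587 - 929/336 = -156459/59248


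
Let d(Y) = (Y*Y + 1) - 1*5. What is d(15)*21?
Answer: 4641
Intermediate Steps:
d(Y) = -4 + Y² (d(Y) = (Y² + 1) - 5 = (1 + Y²) - 5 = -4 + Y²)
d(15)*21 = (-4 + 15²)*21 = (-4 + 225)*21 = 221*21 = 4641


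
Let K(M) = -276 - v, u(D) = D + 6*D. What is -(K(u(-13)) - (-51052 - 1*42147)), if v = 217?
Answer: -92706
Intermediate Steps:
u(D) = 7*D
K(M) = -493 (K(M) = -276 - 1*217 = -276 - 217 = -493)
-(K(u(-13)) - (-51052 - 1*42147)) = -(-493 - (-51052 - 1*42147)) = -(-493 - (-51052 - 42147)) = -(-493 - 1*(-93199)) = -(-493 + 93199) = -1*92706 = -92706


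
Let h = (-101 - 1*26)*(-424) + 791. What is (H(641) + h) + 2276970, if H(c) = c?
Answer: 2332250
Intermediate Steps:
h = 54639 (h = (-101 - 26)*(-424) + 791 = -127*(-424) + 791 = 53848 + 791 = 54639)
(H(641) + h) + 2276970 = (641 + 54639) + 2276970 = 55280 + 2276970 = 2332250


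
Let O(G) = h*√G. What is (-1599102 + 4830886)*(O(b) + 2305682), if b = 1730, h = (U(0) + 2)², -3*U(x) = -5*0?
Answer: 7451466196688 + 12927136*√1730 ≈ 7.4520e+12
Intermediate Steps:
U(x) = 0 (U(x) = -(-5)*0/3 = -⅓*0 = 0)
h = 4 (h = (0 + 2)² = 2² = 4)
O(G) = 4*√G
(-1599102 + 4830886)*(O(b) + 2305682) = (-1599102 + 4830886)*(4*√1730 + 2305682) = 3231784*(2305682 + 4*√1730) = 7451466196688 + 12927136*√1730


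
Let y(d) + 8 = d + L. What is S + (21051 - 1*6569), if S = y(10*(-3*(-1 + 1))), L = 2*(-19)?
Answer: 14436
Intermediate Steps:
L = -38
y(d) = -46 + d (y(d) = -8 + (d - 38) = -8 + (-38 + d) = -46 + d)
S = -46 (S = -46 + 10*(-3*(-1 + 1)) = -46 + 10*(-3*0) = -46 + 10*0 = -46 + 0 = -46)
S + (21051 - 1*6569) = -46 + (21051 - 1*6569) = -46 + (21051 - 6569) = -46 + 14482 = 14436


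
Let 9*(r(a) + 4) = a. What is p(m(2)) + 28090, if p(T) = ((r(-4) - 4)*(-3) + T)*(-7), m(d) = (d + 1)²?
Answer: 83549/3 ≈ 27850.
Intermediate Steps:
r(a) = -4 + a/9
m(d) = (1 + d)²
p(T) = -532/3 - 7*T (p(T) = (((-4 + (⅑)*(-4)) - 4)*(-3) + T)*(-7) = (((-4 - 4/9) - 4)*(-3) + T)*(-7) = ((-40/9 - 4)*(-3) + T)*(-7) = (-76/9*(-3) + T)*(-7) = (76/3 + T)*(-7) = -532/3 - 7*T)
p(m(2)) + 28090 = (-532/3 - 7*(1 + 2)²) + 28090 = (-532/3 - 7*3²) + 28090 = (-532/3 - 7*9) + 28090 = (-532/3 - 63) + 28090 = -721/3 + 28090 = 83549/3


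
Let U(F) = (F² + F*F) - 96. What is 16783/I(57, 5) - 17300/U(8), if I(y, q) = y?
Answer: -112261/456 ≈ -246.19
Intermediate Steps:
U(F) = -96 + 2*F² (U(F) = (F² + F²) - 96 = 2*F² - 96 = -96 + 2*F²)
16783/I(57, 5) - 17300/U(8) = 16783/57 - 17300/(-96 + 2*8²) = 16783*(1/57) - 17300/(-96 + 2*64) = 16783/57 - 17300/(-96 + 128) = 16783/57 - 17300/32 = 16783/57 - 17300*1/32 = 16783/57 - 4325/8 = -112261/456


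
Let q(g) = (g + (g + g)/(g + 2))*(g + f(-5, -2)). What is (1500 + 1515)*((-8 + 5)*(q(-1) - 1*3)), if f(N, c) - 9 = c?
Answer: 189945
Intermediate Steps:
f(N, c) = 9 + c
q(g) = (7 + g)*(g + 2*g/(2 + g)) (q(g) = (g + (g + g)/(g + 2))*(g + (9 - 2)) = (g + (2*g)/(2 + g))*(g + 7) = (g + 2*g/(2 + g))*(7 + g) = (7 + g)*(g + 2*g/(2 + g)))
(1500 + 1515)*((-8 + 5)*(q(-1) - 1*3)) = (1500 + 1515)*((-8 + 5)*(-(28 + (-1)² + 11*(-1))/(2 - 1) - 1*3)) = 3015*(-3*(-1*(28 + 1 - 11)/1 - 3)) = 3015*(-3*(-1*1*18 - 3)) = 3015*(-3*(-18 - 3)) = 3015*(-3*(-21)) = 3015*63 = 189945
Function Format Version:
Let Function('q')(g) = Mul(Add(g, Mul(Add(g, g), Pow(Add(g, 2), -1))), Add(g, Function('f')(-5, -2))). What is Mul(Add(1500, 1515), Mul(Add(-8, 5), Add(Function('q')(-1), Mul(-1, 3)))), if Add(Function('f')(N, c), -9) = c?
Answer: 189945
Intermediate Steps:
Function('f')(N, c) = Add(9, c)
Function('q')(g) = Mul(Add(7, g), Add(g, Mul(2, g, Pow(Add(2, g), -1)))) (Function('q')(g) = Mul(Add(g, Mul(Add(g, g), Pow(Add(g, 2), -1))), Add(g, Add(9, -2))) = Mul(Add(g, Mul(Mul(2, g), Pow(Add(2, g), -1))), Add(g, 7)) = Mul(Add(g, Mul(2, g, Pow(Add(2, g), -1))), Add(7, g)) = Mul(Add(7, g), Add(g, Mul(2, g, Pow(Add(2, g), -1)))))
Mul(Add(1500, 1515), Mul(Add(-8, 5), Add(Function('q')(-1), Mul(-1, 3)))) = Mul(Add(1500, 1515), Mul(Add(-8, 5), Add(Mul(-1, Pow(Add(2, -1), -1), Add(28, Pow(-1, 2), Mul(11, -1))), Mul(-1, 3)))) = Mul(3015, Mul(-3, Add(Mul(-1, Pow(1, -1), Add(28, 1, -11)), -3))) = Mul(3015, Mul(-3, Add(Mul(-1, 1, 18), -3))) = Mul(3015, Mul(-3, Add(-18, -3))) = Mul(3015, Mul(-3, -21)) = Mul(3015, 63) = 189945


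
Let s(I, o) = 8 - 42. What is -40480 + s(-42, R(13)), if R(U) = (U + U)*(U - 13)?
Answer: -40514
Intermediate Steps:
R(U) = 2*U*(-13 + U) (R(U) = (2*U)*(-13 + U) = 2*U*(-13 + U))
s(I, o) = -34
-40480 + s(-42, R(13)) = -40480 - 34 = -40514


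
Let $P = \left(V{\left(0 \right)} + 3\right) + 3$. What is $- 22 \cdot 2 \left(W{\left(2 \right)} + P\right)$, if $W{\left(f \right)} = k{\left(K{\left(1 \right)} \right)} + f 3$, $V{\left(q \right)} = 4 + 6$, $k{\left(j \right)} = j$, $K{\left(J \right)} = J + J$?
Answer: $-1056$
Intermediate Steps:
$K{\left(J \right)} = 2 J$
$V{\left(q \right)} = 10$
$P = 16$ ($P = \left(10 + 3\right) + 3 = 13 + 3 = 16$)
$W{\left(f \right)} = 2 + 3 f$ ($W{\left(f \right)} = 2 \cdot 1 + f 3 = 2 + 3 f$)
$- 22 \cdot 2 \left(W{\left(2 \right)} + P\right) = - 22 \cdot 2 \left(\left(2 + 3 \cdot 2\right) + 16\right) = - 22 \cdot 2 \left(\left(2 + 6\right) + 16\right) = - 22 \cdot 2 \left(8 + 16\right) = - 22 \cdot 2 \cdot 24 = \left(-22\right) 48 = -1056$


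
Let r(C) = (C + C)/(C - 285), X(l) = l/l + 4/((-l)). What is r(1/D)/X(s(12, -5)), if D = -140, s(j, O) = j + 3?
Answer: 30/438911 ≈ 6.8351e-5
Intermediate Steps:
s(j, O) = 3 + j
X(l) = 1 - 4/l (X(l) = 1 + 4*(-1/l) = 1 - 4/l)
r(C) = 2*C/(-285 + C) (r(C) = (2*C)/(-285 + C) = 2*C/(-285 + C))
r(1/D)/X(s(12, -5)) = (2/(-140*(-285 + 1/(-140))))/(((-4 + (3 + 12))/(3 + 12))) = (2*(-1/140)/(-285 - 1/140))/(((-4 + 15)/15)) = (2*(-1/140)/(-39901/140))/(((1/15)*11)) = (2*(-1/140)*(-140/39901))/(11/15) = (2/39901)*(15/11) = 30/438911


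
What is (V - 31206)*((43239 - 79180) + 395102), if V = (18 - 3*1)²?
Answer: -11127166941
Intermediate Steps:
V = 225 (V = (18 - 3)² = 15² = 225)
(V - 31206)*((43239 - 79180) + 395102) = (225 - 31206)*((43239 - 79180) + 395102) = -30981*(-35941 + 395102) = -30981*359161 = -11127166941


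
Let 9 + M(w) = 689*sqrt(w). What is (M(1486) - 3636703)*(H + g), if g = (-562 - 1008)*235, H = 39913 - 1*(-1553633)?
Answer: -4453502968352 + 843746644*sqrt(1486) ≈ -4.4210e+12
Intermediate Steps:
M(w) = -9 + 689*sqrt(w)
H = 1593546 (H = 39913 + 1553633 = 1593546)
g = -368950 (g = -1570*235 = -368950)
(M(1486) - 3636703)*(H + g) = ((-9 + 689*sqrt(1486)) - 3636703)*(1593546 - 368950) = (-3636712 + 689*sqrt(1486))*1224596 = -4453502968352 + 843746644*sqrt(1486)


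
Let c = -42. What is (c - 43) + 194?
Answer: 109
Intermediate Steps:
(c - 43) + 194 = (-42 - 43) + 194 = -85 + 194 = 109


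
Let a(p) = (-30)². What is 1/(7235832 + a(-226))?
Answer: 1/7236732 ≈ 1.3818e-7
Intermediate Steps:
a(p) = 900
1/(7235832 + a(-226)) = 1/(7235832 + 900) = 1/7236732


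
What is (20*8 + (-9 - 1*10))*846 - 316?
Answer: 118970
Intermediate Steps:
(20*8 + (-9 - 1*10))*846 - 316 = (160 + (-9 - 10))*846 - 316 = (160 - 19)*846 - 316 = 141*846 - 316 = 119286 - 316 = 118970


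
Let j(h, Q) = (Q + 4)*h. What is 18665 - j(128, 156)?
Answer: -1815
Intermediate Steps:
j(h, Q) = h*(4 + Q) (j(h, Q) = (4 + Q)*h = h*(4 + Q))
18665 - j(128, 156) = 18665 - 128*(4 + 156) = 18665 - 128*160 = 18665 - 1*20480 = 18665 - 20480 = -1815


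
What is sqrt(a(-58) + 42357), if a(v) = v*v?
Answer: sqrt(45721) ≈ 213.82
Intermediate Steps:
a(v) = v**2
sqrt(a(-58) + 42357) = sqrt((-58)**2 + 42357) = sqrt(3364 + 42357) = sqrt(45721)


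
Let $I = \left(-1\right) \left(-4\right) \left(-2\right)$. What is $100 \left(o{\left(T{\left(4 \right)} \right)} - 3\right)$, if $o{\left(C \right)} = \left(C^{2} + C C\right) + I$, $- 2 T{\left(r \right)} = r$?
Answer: $-300$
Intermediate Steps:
$I = -8$ ($I = 4 \left(-2\right) = -8$)
$T{\left(r \right)} = - \frac{r}{2}$
$o{\left(C \right)} = -8 + 2 C^{2}$ ($o{\left(C \right)} = \left(C^{2} + C C\right) - 8 = \left(C^{2} + C^{2}\right) - 8 = 2 C^{2} - 8 = -8 + 2 C^{2}$)
$100 \left(o{\left(T{\left(4 \right)} \right)} - 3\right) = 100 \left(\left(-8 + 2 \left(\left(- \frac{1}{2}\right) 4\right)^{2}\right) - 3\right) = 100 \left(\left(-8 + 2 \left(-2\right)^{2}\right) - 3\right) = 100 \left(\left(-8 + 2 \cdot 4\right) - 3\right) = 100 \left(\left(-8 + 8\right) - 3\right) = 100 \left(0 - 3\right) = 100 \left(-3\right) = -300$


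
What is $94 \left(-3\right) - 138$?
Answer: $-420$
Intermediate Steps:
$94 \left(-3\right) - 138 = -282 - 138 = -420$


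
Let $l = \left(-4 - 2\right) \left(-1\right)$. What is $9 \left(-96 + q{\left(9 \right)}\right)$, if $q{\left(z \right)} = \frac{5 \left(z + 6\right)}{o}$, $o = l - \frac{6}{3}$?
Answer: $- \frac{2781}{4} \approx -695.25$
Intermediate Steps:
$l = 6$ ($l = \left(-6\right) \left(-1\right) = 6$)
$o = 4$ ($o = 6 - \frac{6}{3} = 6 - 2 = 4$)
$q{\left(z \right)} = \frac{15}{2} + \frac{5 z}{4}$ ($q{\left(z \right)} = \frac{5 \left(z + 6\right)}{4} = 5 \left(6 + z\right) \frac{1}{4} = \left(30 + 5 z\right) \frac{1}{4} = \frac{15}{2} + \frac{5 z}{4}$)
$9 \left(-96 + q{\left(9 \right)}\right) = 9 \left(-96 + \left(\frac{15}{2} + \frac{5}{4} \cdot 9\right)\right) = 9 \left(-96 + \left(\frac{15}{2} + \frac{45}{4}\right)\right) = 9 \left(-96 + \frac{75}{4}\right) = 9 \left(- \frac{309}{4}\right) = - \frac{2781}{4}$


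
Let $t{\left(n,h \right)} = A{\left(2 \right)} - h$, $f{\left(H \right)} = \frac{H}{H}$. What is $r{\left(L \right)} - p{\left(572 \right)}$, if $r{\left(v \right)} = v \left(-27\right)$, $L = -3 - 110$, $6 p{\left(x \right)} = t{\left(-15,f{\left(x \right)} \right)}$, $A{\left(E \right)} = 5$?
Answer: $\frac{9151}{3} \approx 3050.3$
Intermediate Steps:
$f{\left(H \right)} = 1$
$t{\left(n,h \right)} = 5 - h$
$p{\left(x \right)} = \frac{2}{3}$ ($p{\left(x \right)} = \frac{5 - 1}{6} = \frac{1}{6} \cdot 4 = \frac{2}{3}$)
$L = -113$ ($L = -3 - 110 = -113$)
$r{\left(v \right)} = - 27 v$
$r{\left(L \right)} - p{\left(572 \right)} = \left(-27\right) \left(-113\right) - \frac{2}{3} = 3051 - \frac{2}{3} = \frac{9151}{3}$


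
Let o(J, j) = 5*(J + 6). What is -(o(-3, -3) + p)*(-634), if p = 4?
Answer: 12046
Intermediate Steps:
o(J, j) = 30 + 5*J (o(J, j) = 5*(6 + J) = 30 + 5*J)
-(o(-3, -3) + p)*(-634) = -((30 + 5*(-3)) + 4)*(-634) = -((30 - 15) + 4)*(-634) = -(15 + 4)*(-634) = -1*19*(-634) = -19*(-634) = 12046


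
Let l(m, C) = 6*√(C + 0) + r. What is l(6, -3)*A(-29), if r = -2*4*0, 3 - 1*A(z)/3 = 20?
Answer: -306*I*√3 ≈ -530.01*I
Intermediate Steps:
A(z) = -51 (A(z) = 9 - 3*20 = 9 - 60 = -51)
r = 0 (r = -8*0 = 0)
l(m, C) = 6*√C (l(m, C) = 6*√(C + 0) + 0 = 6*√C + 0 = 6*√C)
l(6, -3)*A(-29) = (6*√(-3))*(-51) = (6*(I*√3))*(-51) = (6*I*√3)*(-51) = -306*I*√3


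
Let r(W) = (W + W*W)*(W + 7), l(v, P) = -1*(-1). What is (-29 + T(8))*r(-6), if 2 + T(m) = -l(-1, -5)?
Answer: -960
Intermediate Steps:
l(v, P) = 1
T(m) = -3 (T(m) = -2 - 1*1 = -2 - 1 = -3)
r(W) = (7 + W)*(W + W²) (r(W) = (W + W²)*(7 + W) = (7 + W)*(W + W²))
(-29 + T(8))*r(-6) = (-29 - 3)*(-6*(7 + (-6)² + 8*(-6))) = -(-192)*(7 + 36 - 48) = -(-192)*(-5) = -32*30 = -960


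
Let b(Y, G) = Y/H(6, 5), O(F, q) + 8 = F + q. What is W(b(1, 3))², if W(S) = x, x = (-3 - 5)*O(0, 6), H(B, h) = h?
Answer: 256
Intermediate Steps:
O(F, q) = -8 + F + q (O(F, q) = -8 + (F + q) = -8 + F + q)
b(Y, G) = Y/5
x = 16 (x = (-3 - 5)*(-8 + 0 + 6) = -8*(-2) = 16)
W(S) = 16
W(b(1, 3))² = 16² = 256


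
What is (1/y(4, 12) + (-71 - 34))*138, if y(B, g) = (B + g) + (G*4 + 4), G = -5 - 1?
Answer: -29049/2 ≈ -14525.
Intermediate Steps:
G = -6
y(B, g) = -20 + B + g (y(B, g) = (B + g) + (-6*4 + 4) = (B + g) + (-24 + 4) = (B + g) - 20 = -20 + B + g)
(1/y(4, 12) + (-71 - 34))*138 = (1/(-20 + 4 + 12) + (-71 - 34))*138 = (1/(-4) - 105)*138 = (-1/4 - 105)*138 = -421/4*138 = -29049/2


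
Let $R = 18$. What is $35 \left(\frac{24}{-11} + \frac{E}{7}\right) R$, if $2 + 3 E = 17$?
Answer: $- \frac{10170}{11} \approx -924.54$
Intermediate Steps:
$E = 5$ ($E = - \frac{2}{3} + \frac{1}{3} \cdot 17 = - \frac{2}{3} + \frac{17}{3} = 5$)
$35 \left(\frac{24}{-11} + \frac{E}{7}\right) R = 35 \left(\frac{24}{-11} + \frac{5}{7}\right) 18 = 35 \left(24 \left(- \frac{1}{11}\right) + 5 \cdot \frac{1}{7}\right) 18 = 35 \left(- \frac{24}{11} + \frac{5}{7}\right) 18 = 35 \left(- \frac{113}{77}\right) 18 = \left(- \frac{565}{11}\right) 18 = - \frac{10170}{11}$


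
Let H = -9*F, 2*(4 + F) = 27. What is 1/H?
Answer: -2/171 ≈ -0.011696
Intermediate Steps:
F = 19/2 (F = -4 + (1/2)*27 = -4 + 27/2 = 19/2 ≈ 9.5000)
H = -171/2 (H = -9*19/2 = -171/2 ≈ -85.500)
1/H = 1/(-171/2) = -2/171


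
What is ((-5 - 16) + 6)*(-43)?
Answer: 645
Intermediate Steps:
((-5 - 16) + 6)*(-43) = (-21 + 6)*(-43) = -15*(-43) = 645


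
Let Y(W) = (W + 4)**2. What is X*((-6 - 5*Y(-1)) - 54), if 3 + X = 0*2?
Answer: 315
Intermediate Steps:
X = -3 (X = -3 + 0*2 = -3 + 0 = -3)
Y(W) = (4 + W)**2
X*((-6 - 5*Y(-1)) - 54) = -3*((-6 - 5*(4 - 1)**2) - 54) = -3*((-6 - 5*3**2) - 54) = -3*((-6 - 5*9) - 54) = -3*((-6 - 45) - 54) = -3*(-51 - 54) = -3*(-105) = 315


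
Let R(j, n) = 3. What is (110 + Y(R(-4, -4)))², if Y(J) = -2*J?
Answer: 10816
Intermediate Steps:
(110 + Y(R(-4, -4)))² = (110 - 2*3)² = (110 - 6)² = 104² = 10816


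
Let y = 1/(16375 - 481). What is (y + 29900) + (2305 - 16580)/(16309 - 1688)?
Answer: 6948119730371/232386174 ≈ 29899.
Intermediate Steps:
y = 1/15894 ≈ 6.2917e-5
(y + 29900) + (2305 - 16580)/(16309 - 1688) = (1/15894 + 29900) + (2305 - 16580)/(16309 - 1688) = 475230601/15894 - 14275/14621 = 6948119730371/232386174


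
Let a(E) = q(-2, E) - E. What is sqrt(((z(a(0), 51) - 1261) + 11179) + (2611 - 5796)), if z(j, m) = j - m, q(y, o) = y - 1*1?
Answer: sqrt(6679) ≈ 81.725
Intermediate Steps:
q(y, o) = -1 + y (q(y, o) = y - 1 = -1 + y)
a(E) = -3 - E (a(E) = (-1 - 2) - E = -3 - E)
sqrt(((z(a(0), 51) - 1261) + 11179) + (2611 - 5796)) = sqrt(((((-3 - 1*0) - 1*51) - 1261) + 11179) + (2611 - 5796)) = sqrt(((((-3 + 0) - 51) - 1261) + 11179) - 3185) = sqrt((((-3 - 51) - 1261) + 11179) - 3185) = sqrt(((-54 - 1261) + 11179) - 3185) = sqrt((-1315 + 11179) - 3185) = sqrt(9864 - 3185) = sqrt(6679)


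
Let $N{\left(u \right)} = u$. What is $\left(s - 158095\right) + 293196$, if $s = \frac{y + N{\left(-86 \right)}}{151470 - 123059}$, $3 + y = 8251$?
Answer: $\frac{3838362673}{28411} \approx 1.351 \cdot 10^{5}$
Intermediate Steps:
$y = 8248$ ($y = -3 + 8251 = 8248$)
$s = \frac{8162}{28411}$ ($s = \frac{8248 - 86}{151470 - 123059} = \frac{8162}{28411} \approx 0.28728$)
$\left(s - 158095\right) + 293196 = \left(\frac{8162}{28411} - 158095\right) + 293196 = - \frac{4491628883}{28411} + 293196 = \frac{3838362673}{28411}$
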